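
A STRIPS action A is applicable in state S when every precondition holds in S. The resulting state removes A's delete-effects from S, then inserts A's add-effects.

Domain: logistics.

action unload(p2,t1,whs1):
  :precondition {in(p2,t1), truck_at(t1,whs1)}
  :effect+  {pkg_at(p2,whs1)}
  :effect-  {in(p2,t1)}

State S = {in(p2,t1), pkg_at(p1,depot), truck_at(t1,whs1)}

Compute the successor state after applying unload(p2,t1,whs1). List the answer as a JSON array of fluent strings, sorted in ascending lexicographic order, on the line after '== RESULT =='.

Progress:
  pre ⊆ S: {in(p2,t1), truck_at(t1,whs1)} ⊆ S  — applicable
  S \ del = {pkg_at(p1,depot), truck_at(t1,whs1)}
  ∪ add   = {pkg_at(p1,depot), pkg_at(p2,whs1), truck_at(t1,whs1)}

== RESULT ==
["pkg_at(p1,depot)", "pkg_at(p2,whs1)", "truck_at(t1,whs1)"]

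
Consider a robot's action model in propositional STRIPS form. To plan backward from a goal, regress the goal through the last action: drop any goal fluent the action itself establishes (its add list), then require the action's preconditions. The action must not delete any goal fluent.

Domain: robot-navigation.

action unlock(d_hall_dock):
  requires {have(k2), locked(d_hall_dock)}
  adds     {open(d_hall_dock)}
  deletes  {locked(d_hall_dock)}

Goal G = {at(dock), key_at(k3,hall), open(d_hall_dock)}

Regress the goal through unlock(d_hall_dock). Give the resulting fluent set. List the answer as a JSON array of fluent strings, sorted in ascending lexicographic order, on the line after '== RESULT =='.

Compute (G \ add) ∪ pre:
  G ∩ del = {}  (empty — regression defined)
  G \ add = {at(dock), key_at(k3,hall), open(d_hall_dock)} \ {open(d_hall_dock)} = {at(dock), key_at(k3,hall)}
  ∪ pre   = {at(dock), key_at(k3,hall)} ∪ {have(k2), locked(d_hall_dock)}
          = {at(dock), have(k2), key_at(k3,hall), locked(d_hall_dock)}

== RESULT ==
["at(dock)", "have(k2)", "key_at(k3,hall)", "locked(d_hall_dock)"]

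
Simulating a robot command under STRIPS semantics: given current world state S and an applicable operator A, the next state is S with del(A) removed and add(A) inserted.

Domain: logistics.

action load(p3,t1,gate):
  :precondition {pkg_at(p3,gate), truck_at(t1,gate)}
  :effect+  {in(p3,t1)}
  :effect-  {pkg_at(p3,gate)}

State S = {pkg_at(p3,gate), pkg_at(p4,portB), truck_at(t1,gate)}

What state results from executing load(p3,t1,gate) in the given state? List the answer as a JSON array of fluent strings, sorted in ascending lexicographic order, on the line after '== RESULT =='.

Progress:
  pre ⊆ S: {pkg_at(p3,gate), truck_at(t1,gate)} ⊆ S  — applicable
  S \ del = {pkg_at(p4,portB), truck_at(t1,gate)}
  ∪ add   = {in(p3,t1), pkg_at(p4,portB), truck_at(t1,gate)}

== RESULT ==
["in(p3,t1)", "pkg_at(p4,portB)", "truck_at(t1,gate)"]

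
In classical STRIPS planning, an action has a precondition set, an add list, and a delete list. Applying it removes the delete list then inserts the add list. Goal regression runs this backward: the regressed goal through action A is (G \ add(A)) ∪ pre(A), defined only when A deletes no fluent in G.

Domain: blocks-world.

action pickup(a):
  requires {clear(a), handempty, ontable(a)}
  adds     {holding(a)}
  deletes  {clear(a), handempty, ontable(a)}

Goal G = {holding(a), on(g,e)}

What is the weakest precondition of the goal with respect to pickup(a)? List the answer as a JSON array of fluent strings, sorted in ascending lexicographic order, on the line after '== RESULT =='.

Regress:
  G ∩ del = {}  (empty — regression defined)
  G \ add = {holding(a), on(g,e)} \ {holding(a)} = {on(g,e)}
  ∪ pre   = {on(g,e)} ∪ {clear(a), handempty, ontable(a)}
          = {clear(a), handempty, on(g,e), ontable(a)}

== RESULT ==
["clear(a)", "handempty", "on(g,e)", "ontable(a)"]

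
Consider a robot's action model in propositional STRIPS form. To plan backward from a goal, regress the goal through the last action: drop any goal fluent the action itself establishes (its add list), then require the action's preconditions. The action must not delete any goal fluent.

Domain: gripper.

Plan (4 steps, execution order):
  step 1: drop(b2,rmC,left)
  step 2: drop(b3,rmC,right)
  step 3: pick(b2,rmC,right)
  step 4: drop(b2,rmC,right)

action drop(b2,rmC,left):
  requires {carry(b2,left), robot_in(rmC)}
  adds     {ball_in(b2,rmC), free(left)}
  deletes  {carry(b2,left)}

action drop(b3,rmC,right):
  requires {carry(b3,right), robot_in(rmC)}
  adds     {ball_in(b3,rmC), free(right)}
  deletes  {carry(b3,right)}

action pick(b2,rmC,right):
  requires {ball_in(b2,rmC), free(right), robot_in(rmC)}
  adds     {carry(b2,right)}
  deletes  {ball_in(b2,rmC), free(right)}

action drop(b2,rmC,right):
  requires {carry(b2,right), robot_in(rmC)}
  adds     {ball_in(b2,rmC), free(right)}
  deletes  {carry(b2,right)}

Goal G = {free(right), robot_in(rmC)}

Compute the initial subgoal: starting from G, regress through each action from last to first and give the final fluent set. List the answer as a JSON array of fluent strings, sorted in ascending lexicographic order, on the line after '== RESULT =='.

Work backward from the goal:
  through step 4 (drop(b2,rmC,right)): drop {free(right)}, keep {robot_in(rmC)}, require {carry(b2,right), robot_in(rmC)}
    → {carry(b2,right), robot_in(rmC)}
  through step 3 (pick(b2,rmC,right)): drop {carry(b2,right)}, keep {robot_in(rmC)}, require {ball_in(b2,rmC), free(right), robot_in(rmC)}
    → {ball_in(b2,rmC), free(right), robot_in(rmC)}
  through step 2 (drop(b3,rmC,right)): drop {free(right)}, keep {ball_in(b2,rmC), robot_in(rmC)}, require {carry(b3,right), robot_in(rmC)}
    → {ball_in(b2,rmC), carry(b3,right), robot_in(rmC)}
  through step 1 (drop(b2,rmC,left)): drop {ball_in(b2,rmC)}, keep {carry(b3,right), robot_in(rmC)}, require {carry(b2,left), robot_in(rmC)}
    → {carry(b2,left), carry(b3,right), robot_in(rmC)}

== RESULT ==
["carry(b2,left)", "carry(b3,right)", "robot_in(rmC)"]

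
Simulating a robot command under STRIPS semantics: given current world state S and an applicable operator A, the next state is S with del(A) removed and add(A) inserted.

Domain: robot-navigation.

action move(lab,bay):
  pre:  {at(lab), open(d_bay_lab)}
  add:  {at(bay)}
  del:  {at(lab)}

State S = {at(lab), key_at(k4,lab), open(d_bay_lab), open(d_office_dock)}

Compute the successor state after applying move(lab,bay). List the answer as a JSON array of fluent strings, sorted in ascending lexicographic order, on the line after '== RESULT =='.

Compute (S \ del) ∪ add:
  pre ⊆ S: {at(lab), open(d_bay_lab)} ⊆ S  — applicable
  S \ del = {key_at(k4,lab), open(d_bay_lab), open(d_office_dock)}
  ∪ add   = {at(bay), key_at(k4,lab), open(d_bay_lab), open(d_office_dock)}

== RESULT ==
["at(bay)", "key_at(k4,lab)", "open(d_bay_lab)", "open(d_office_dock)"]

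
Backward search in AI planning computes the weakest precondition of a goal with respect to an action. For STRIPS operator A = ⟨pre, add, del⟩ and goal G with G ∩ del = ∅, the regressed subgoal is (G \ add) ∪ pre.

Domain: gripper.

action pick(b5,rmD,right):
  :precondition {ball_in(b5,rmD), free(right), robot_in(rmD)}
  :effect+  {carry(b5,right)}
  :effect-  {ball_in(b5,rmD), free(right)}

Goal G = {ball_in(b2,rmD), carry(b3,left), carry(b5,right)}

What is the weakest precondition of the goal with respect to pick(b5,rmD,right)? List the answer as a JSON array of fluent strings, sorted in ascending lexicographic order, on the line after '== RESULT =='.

Compute (G \ add) ∪ pre:
  G ∩ del = {}  (empty — regression defined)
  G \ add = {ball_in(b2,rmD), carry(b3,left), carry(b5,right)} \ {carry(b5,right)} = {ball_in(b2,rmD), carry(b3,left)}
  ∪ pre   = {ball_in(b2,rmD), carry(b3,left)} ∪ {ball_in(b5,rmD), free(right), robot_in(rmD)}
          = {ball_in(b2,rmD), ball_in(b5,rmD), carry(b3,left), free(right), robot_in(rmD)}

== RESULT ==
["ball_in(b2,rmD)", "ball_in(b5,rmD)", "carry(b3,left)", "free(right)", "robot_in(rmD)"]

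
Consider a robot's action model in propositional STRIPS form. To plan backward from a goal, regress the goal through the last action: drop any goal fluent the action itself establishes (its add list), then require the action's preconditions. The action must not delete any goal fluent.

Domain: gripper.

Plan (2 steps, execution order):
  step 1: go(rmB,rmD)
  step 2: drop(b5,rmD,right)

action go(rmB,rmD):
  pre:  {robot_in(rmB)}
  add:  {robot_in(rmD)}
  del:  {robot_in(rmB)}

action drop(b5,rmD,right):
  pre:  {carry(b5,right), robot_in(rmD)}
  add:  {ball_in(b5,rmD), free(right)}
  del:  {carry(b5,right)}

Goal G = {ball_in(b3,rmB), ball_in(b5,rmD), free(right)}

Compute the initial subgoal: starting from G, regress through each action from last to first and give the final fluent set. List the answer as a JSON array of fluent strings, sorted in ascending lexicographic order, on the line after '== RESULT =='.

Work backward from the goal:
  through step 2 (drop(b5,rmD,right)): drop {ball_in(b5,rmD), free(right)}, keep {ball_in(b3,rmB)}, require {carry(b5,right), robot_in(rmD)}
    → {ball_in(b3,rmB), carry(b5,right), robot_in(rmD)}
  through step 1 (go(rmB,rmD)): drop {robot_in(rmD)}, keep {ball_in(b3,rmB), carry(b5,right)}, require {robot_in(rmB)}
    → {ball_in(b3,rmB), carry(b5,right), robot_in(rmB)}

== RESULT ==
["ball_in(b3,rmB)", "carry(b5,right)", "robot_in(rmB)"]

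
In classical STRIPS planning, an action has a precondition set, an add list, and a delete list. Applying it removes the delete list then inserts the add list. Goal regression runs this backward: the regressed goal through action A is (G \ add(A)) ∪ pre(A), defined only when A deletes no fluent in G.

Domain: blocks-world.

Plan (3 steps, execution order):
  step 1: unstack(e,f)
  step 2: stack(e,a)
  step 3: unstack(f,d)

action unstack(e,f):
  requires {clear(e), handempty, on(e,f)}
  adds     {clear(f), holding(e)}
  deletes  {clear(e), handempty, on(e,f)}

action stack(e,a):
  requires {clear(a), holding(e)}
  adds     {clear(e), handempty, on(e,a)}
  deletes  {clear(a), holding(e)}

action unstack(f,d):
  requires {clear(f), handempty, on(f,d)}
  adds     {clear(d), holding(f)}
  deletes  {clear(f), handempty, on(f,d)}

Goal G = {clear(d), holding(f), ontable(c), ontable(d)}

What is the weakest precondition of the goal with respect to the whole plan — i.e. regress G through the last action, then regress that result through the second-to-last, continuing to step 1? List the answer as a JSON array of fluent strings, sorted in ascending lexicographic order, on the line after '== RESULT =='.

Regress step by step:
  through step 3 (unstack(f,d)): drop {clear(d), holding(f)}, keep {ontable(c), ontable(d)}, require {clear(f), handempty, on(f,d)}
    → {clear(f), handempty, on(f,d), ontable(c), ontable(d)}
  through step 2 (stack(e,a)): drop {handempty}, keep {clear(f), on(f,d), ontable(c), ontable(d)}, require {clear(a), holding(e)}
    → {clear(a), clear(f), holding(e), on(f,d), ontable(c), ontable(d)}
  through step 1 (unstack(e,f)): drop {clear(f), holding(e)}, keep {clear(a), on(f,d), ontable(c), ontable(d)}, require {clear(e), handempty, on(e,f)}
    → {clear(a), clear(e), handempty, on(e,f), on(f,d), ontable(c), ontable(d)}

== RESULT ==
["clear(a)", "clear(e)", "handempty", "on(e,f)", "on(f,d)", "ontable(c)", "ontable(d)"]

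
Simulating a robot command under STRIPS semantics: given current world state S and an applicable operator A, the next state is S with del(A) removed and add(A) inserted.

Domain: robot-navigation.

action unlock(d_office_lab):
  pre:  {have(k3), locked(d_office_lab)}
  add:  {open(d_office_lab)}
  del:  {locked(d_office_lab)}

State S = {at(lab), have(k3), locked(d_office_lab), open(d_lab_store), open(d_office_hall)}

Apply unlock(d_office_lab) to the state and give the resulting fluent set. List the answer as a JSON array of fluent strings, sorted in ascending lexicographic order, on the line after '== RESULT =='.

Progress:
  pre ⊆ S: {have(k3), locked(d_office_lab)} ⊆ S  — applicable
  S \ del = {at(lab), have(k3), open(d_lab_store), open(d_office_hall)}
  ∪ add   = {at(lab), have(k3), open(d_lab_store), open(d_office_hall), open(d_office_lab)}

== RESULT ==
["at(lab)", "have(k3)", "open(d_lab_store)", "open(d_office_hall)", "open(d_office_lab)"]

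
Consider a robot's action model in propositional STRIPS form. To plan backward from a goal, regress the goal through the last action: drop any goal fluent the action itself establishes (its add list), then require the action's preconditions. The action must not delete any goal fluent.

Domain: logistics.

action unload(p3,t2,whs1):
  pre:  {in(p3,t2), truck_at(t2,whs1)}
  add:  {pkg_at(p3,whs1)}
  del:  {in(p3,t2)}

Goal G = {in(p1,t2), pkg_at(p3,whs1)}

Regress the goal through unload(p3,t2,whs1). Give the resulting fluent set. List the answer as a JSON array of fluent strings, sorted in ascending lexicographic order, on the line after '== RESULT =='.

Regress:
  G ∩ del = {}  (empty — regression defined)
  G \ add = {in(p1,t2), pkg_at(p3,whs1)} \ {pkg_at(p3,whs1)} = {in(p1,t2)}
  ∪ pre   = {in(p1,t2)} ∪ {in(p3,t2), truck_at(t2,whs1)}
          = {in(p1,t2), in(p3,t2), truck_at(t2,whs1)}

== RESULT ==
["in(p1,t2)", "in(p3,t2)", "truck_at(t2,whs1)"]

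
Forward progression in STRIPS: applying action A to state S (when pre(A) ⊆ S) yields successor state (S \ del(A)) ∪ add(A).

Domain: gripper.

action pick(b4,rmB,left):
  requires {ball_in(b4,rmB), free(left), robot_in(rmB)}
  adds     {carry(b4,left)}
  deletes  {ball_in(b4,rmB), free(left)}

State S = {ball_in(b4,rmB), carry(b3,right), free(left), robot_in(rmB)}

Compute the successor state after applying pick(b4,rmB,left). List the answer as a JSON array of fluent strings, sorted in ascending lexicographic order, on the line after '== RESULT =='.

Compute (S \ del) ∪ add:
  pre ⊆ S: {ball_in(b4,rmB), free(left), robot_in(rmB)} ⊆ S  — applicable
  S \ del = {carry(b3,right), robot_in(rmB)}
  ∪ add   = {carry(b3,right), carry(b4,left), robot_in(rmB)}

== RESULT ==
["carry(b3,right)", "carry(b4,left)", "robot_in(rmB)"]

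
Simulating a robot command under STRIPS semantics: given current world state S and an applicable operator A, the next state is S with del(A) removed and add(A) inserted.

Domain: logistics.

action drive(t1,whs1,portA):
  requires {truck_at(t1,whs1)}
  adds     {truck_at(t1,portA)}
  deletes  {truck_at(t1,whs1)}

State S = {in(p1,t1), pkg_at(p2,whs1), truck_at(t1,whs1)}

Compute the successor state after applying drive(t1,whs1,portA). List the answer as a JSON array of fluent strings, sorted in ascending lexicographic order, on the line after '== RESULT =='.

Progress:
  pre ⊆ S: {truck_at(t1,whs1)} ⊆ S  — applicable
  S \ del = {in(p1,t1), pkg_at(p2,whs1)}
  ∪ add   = {in(p1,t1), pkg_at(p2,whs1), truck_at(t1,portA)}

== RESULT ==
["in(p1,t1)", "pkg_at(p2,whs1)", "truck_at(t1,portA)"]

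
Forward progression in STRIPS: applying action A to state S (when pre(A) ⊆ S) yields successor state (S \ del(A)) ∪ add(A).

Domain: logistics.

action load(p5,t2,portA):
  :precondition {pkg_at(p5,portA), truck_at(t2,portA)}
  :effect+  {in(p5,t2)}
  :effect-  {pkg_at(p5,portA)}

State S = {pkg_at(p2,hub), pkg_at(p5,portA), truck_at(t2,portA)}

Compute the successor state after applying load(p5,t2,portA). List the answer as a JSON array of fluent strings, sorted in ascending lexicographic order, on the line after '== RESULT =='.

Compute (S \ del) ∪ add:
  pre ⊆ S: {pkg_at(p5,portA), truck_at(t2,portA)} ⊆ S  — applicable
  S \ del = {pkg_at(p2,hub), truck_at(t2,portA)}
  ∪ add   = {in(p5,t2), pkg_at(p2,hub), truck_at(t2,portA)}

== RESULT ==
["in(p5,t2)", "pkg_at(p2,hub)", "truck_at(t2,portA)"]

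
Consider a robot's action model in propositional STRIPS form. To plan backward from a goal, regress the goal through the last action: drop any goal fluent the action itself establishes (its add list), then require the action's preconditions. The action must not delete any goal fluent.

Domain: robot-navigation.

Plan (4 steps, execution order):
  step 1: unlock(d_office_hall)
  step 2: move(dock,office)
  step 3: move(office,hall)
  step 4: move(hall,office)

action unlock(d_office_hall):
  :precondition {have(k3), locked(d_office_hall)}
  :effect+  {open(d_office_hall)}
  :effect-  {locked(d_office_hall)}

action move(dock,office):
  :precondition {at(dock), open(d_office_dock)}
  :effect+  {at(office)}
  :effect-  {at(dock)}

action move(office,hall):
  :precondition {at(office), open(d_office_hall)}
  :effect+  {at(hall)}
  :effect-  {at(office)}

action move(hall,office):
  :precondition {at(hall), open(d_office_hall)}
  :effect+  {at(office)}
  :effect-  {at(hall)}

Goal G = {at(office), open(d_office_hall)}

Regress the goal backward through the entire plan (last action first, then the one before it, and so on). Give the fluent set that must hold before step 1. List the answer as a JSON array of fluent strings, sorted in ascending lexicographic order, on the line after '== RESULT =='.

Work backward from the goal:
  through step 4 (move(hall,office)): drop {at(office)}, keep {open(d_office_hall)}, require {at(hall), open(d_office_hall)}
    → {at(hall), open(d_office_hall)}
  through step 3 (move(office,hall)): drop {at(hall)}, keep {open(d_office_hall)}, require {at(office), open(d_office_hall)}
    → {at(office), open(d_office_hall)}
  through step 2 (move(dock,office)): drop {at(office)}, keep {open(d_office_hall)}, require {at(dock), open(d_office_dock)}
    → {at(dock), open(d_office_dock), open(d_office_hall)}
  through step 1 (unlock(d_office_hall)): drop {open(d_office_hall)}, keep {at(dock), open(d_office_dock)}, require {have(k3), locked(d_office_hall)}
    → {at(dock), have(k3), locked(d_office_hall), open(d_office_dock)}

== RESULT ==
["at(dock)", "have(k3)", "locked(d_office_hall)", "open(d_office_dock)"]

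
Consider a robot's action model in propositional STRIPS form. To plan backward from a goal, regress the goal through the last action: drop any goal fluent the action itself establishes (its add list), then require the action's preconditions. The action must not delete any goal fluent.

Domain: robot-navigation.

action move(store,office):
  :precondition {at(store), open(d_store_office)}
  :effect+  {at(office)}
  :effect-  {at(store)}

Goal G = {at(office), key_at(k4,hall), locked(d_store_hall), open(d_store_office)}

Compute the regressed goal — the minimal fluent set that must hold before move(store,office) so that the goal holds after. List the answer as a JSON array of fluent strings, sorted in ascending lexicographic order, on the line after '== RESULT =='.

Regress:
  G ∩ del = {}  (empty — regression defined)
  G \ add = {at(office), key_at(k4,hall), locked(d_store_hall), open(d_store_office)} \ {at(office)} = {key_at(k4,hall), locked(d_store_hall), open(d_store_office)}
  ∪ pre   = {key_at(k4,hall), locked(d_store_hall), open(d_store_office)} ∪ {at(store), open(d_store_office)}
          = {at(store), key_at(k4,hall), locked(d_store_hall), open(d_store_office)}

== RESULT ==
["at(store)", "key_at(k4,hall)", "locked(d_store_hall)", "open(d_store_office)"]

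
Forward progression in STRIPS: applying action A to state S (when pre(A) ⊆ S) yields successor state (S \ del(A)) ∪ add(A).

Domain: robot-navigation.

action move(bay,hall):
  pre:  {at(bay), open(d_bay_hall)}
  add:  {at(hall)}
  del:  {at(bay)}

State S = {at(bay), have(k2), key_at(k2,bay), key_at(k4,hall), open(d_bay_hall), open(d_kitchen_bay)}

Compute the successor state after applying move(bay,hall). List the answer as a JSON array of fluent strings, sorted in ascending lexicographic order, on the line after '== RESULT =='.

Compute (S \ del) ∪ add:
  pre ⊆ S: {at(bay), open(d_bay_hall)} ⊆ S  — applicable
  S \ del = {have(k2), key_at(k2,bay), key_at(k4,hall), open(d_bay_hall), open(d_kitchen_bay)}
  ∪ add   = {at(hall), have(k2), key_at(k2,bay), key_at(k4,hall), open(d_bay_hall), open(d_kitchen_bay)}

== RESULT ==
["at(hall)", "have(k2)", "key_at(k2,bay)", "key_at(k4,hall)", "open(d_bay_hall)", "open(d_kitchen_bay)"]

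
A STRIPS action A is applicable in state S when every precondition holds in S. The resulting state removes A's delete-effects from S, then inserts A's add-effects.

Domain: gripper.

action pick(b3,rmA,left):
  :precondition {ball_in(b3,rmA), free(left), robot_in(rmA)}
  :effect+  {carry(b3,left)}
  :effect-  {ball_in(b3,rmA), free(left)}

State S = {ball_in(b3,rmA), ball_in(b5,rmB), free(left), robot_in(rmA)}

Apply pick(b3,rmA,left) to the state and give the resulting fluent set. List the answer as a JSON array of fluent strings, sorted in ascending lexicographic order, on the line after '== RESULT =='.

Compute (S \ del) ∪ add:
  pre ⊆ S: {ball_in(b3,rmA), free(left), robot_in(rmA)} ⊆ S  — applicable
  S \ del = {ball_in(b5,rmB), robot_in(rmA)}
  ∪ add   = {ball_in(b5,rmB), carry(b3,left), robot_in(rmA)}

== RESULT ==
["ball_in(b5,rmB)", "carry(b3,left)", "robot_in(rmA)"]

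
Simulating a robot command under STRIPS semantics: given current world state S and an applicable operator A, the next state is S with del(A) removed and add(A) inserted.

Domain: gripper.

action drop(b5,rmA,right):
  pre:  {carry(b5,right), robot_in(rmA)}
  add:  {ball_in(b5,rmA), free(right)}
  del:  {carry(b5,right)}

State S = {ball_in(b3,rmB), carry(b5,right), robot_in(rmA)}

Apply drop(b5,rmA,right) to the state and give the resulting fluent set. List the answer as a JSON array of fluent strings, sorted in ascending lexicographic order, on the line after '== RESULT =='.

Compute (S \ del) ∪ add:
  pre ⊆ S: {carry(b5,right), robot_in(rmA)} ⊆ S  — applicable
  S \ del = {ball_in(b3,rmB), robot_in(rmA)}
  ∪ add   = {ball_in(b3,rmB), ball_in(b5,rmA), free(right), robot_in(rmA)}

== RESULT ==
["ball_in(b3,rmB)", "ball_in(b5,rmA)", "free(right)", "robot_in(rmA)"]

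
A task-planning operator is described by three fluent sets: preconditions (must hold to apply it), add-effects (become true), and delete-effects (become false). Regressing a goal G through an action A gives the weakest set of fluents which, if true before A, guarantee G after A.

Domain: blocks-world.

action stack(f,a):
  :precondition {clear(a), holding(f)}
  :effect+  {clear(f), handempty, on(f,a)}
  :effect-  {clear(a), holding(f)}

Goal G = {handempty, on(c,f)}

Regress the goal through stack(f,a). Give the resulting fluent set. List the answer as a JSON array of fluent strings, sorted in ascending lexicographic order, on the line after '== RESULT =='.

Compute (G \ add) ∪ pre:
  G ∩ del = {}  (empty — regression defined)
  G \ add = {handempty, on(c,f)} \ {clear(f), handempty, on(f,a)} = {on(c,f)}
  ∪ pre   = {on(c,f)} ∪ {clear(a), holding(f)}
          = {clear(a), holding(f), on(c,f)}

== RESULT ==
["clear(a)", "holding(f)", "on(c,f)"]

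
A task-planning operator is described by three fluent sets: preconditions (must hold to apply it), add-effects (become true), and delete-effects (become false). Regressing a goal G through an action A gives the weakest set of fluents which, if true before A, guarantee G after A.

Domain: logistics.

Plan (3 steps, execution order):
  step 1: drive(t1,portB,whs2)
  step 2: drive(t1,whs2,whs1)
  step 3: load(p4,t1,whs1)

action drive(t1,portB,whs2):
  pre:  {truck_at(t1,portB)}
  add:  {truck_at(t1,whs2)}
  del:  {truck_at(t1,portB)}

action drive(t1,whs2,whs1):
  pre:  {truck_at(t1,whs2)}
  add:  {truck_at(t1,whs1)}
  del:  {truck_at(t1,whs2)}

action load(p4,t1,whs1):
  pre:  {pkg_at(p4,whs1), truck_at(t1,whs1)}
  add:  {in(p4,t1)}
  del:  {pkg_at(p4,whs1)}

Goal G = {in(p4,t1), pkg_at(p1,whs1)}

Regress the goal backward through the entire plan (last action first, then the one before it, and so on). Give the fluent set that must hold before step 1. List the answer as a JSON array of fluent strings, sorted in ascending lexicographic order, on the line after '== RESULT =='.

Regress step by step:
  through step 3 (load(p4,t1,whs1)): drop {in(p4,t1)}, keep {pkg_at(p1,whs1)}, require {pkg_at(p4,whs1), truck_at(t1,whs1)}
    → {pkg_at(p1,whs1), pkg_at(p4,whs1), truck_at(t1,whs1)}
  through step 2 (drive(t1,whs2,whs1)): drop {truck_at(t1,whs1)}, keep {pkg_at(p1,whs1), pkg_at(p4,whs1)}, require {truck_at(t1,whs2)}
    → {pkg_at(p1,whs1), pkg_at(p4,whs1), truck_at(t1,whs2)}
  through step 1 (drive(t1,portB,whs2)): drop {truck_at(t1,whs2)}, keep {pkg_at(p1,whs1), pkg_at(p4,whs1)}, require {truck_at(t1,portB)}
    → {pkg_at(p1,whs1), pkg_at(p4,whs1), truck_at(t1,portB)}

== RESULT ==
["pkg_at(p1,whs1)", "pkg_at(p4,whs1)", "truck_at(t1,portB)"]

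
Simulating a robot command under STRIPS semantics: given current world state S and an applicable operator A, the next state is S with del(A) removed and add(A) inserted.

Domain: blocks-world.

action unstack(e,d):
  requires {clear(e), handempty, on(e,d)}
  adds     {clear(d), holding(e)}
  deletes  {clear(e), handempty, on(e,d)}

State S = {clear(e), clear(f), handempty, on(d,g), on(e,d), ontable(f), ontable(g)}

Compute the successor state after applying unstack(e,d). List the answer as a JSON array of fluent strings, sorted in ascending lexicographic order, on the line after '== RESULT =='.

Compute (S \ del) ∪ add:
  pre ⊆ S: {clear(e), handempty, on(e,d)} ⊆ S  — applicable
  S \ del = {clear(f), on(d,g), ontable(f), ontable(g)}
  ∪ add   = {clear(d), clear(f), holding(e), on(d,g), ontable(f), ontable(g)}

== RESULT ==
["clear(d)", "clear(f)", "holding(e)", "on(d,g)", "ontable(f)", "ontable(g)"]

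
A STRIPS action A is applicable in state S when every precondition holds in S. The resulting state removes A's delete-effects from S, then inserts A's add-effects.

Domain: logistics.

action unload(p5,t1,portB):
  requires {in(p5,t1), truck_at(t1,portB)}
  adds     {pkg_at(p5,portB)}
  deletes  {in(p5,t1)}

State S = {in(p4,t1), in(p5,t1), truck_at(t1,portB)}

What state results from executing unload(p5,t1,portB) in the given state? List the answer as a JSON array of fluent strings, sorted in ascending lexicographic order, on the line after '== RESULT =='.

Progress:
  pre ⊆ S: {in(p5,t1), truck_at(t1,portB)} ⊆ S  — applicable
  S \ del = {in(p4,t1), truck_at(t1,portB)}
  ∪ add   = {in(p4,t1), pkg_at(p5,portB), truck_at(t1,portB)}

== RESULT ==
["in(p4,t1)", "pkg_at(p5,portB)", "truck_at(t1,portB)"]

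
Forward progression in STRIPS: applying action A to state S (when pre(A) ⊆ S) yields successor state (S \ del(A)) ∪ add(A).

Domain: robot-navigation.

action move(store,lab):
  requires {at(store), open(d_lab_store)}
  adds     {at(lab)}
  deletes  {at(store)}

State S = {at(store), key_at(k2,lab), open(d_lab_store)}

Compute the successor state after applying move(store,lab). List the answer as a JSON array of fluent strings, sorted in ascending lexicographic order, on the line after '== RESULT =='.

Compute (S \ del) ∪ add:
  pre ⊆ S: {at(store), open(d_lab_store)} ⊆ S  — applicable
  S \ del = {key_at(k2,lab), open(d_lab_store)}
  ∪ add   = {at(lab), key_at(k2,lab), open(d_lab_store)}

== RESULT ==
["at(lab)", "key_at(k2,lab)", "open(d_lab_store)"]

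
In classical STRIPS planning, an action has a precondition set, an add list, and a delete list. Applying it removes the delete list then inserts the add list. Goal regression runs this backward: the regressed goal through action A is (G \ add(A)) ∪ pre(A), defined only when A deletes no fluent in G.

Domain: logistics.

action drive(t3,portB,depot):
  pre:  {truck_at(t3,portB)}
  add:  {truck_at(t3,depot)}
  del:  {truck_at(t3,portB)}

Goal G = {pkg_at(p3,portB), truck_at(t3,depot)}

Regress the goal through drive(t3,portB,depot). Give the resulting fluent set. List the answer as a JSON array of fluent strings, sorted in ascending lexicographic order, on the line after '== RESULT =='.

Regress:
  G ∩ del = {}  (empty — regression defined)
  G \ add = {pkg_at(p3,portB), truck_at(t3,depot)} \ {truck_at(t3,depot)} = {pkg_at(p3,portB)}
  ∪ pre   = {pkg_at(p3,portB)} ∪ {truck_at(t3,portB)}
          = {pkg_at(p3,portB), truck_at(t3,portB)}

== RESULT ==
["pkg_at(p3,portB)", "truck_at(t3,portB)"]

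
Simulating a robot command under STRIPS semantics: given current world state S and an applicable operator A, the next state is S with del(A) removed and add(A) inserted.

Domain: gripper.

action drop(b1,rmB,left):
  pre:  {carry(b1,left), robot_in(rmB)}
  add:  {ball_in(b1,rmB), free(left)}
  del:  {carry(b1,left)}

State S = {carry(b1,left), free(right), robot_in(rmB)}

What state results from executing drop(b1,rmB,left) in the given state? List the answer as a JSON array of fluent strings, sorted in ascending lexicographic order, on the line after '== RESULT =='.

Compute (S \ del) ∪ add:
  pre ⊆ S: {carry(b1,left), robot_in(rmB)} ⊆ S  — applicable
  S \ del = {free(right), robot_in(rmB)}
  ∪ add   = {ball_in(b1,rmB), free(left), free(right), robot_in(rmB)}

== RESULT ==
["ball_in(b1,rmB)", "free(left)", "free(right)", "robot_in(rmB)"]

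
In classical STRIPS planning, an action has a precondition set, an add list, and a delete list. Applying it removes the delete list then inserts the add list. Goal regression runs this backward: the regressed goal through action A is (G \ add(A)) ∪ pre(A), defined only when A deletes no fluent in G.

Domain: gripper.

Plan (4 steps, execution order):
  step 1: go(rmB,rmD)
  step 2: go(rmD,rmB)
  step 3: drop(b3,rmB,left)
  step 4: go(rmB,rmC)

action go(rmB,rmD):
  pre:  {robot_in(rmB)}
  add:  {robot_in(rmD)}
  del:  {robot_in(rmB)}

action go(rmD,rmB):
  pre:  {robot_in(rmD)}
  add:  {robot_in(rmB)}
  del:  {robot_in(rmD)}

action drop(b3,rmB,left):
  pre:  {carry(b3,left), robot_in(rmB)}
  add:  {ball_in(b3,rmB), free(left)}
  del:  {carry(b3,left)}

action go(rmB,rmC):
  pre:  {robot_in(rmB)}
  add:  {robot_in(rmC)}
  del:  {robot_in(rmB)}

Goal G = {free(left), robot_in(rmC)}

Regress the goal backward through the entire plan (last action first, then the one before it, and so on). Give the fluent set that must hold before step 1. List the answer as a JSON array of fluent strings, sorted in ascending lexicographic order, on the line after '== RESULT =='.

Regress step by step:
  through step 4 (go(rmB,rmC)): drop {robot_in(rmC)}, keep {free(left)}, require {robot_in(rmB)}
    → {free(left), robot_in(rmB)}
  through step 3 (drop(b3,rmB,left)): drop {free(left)}, keep {robot_in(rmB)}, require {carry(b3,left), robot_in(rmB)}
    → {carry(b3,left), robot_in(rmB)}
  through step 2 (go(rmD,rmB)): drop {robot_in(rmB)}, keep {carry(b3,left)}, require {robot_in(rmD)}
    → {carry(b3,left), robot_in(rmD)}
  through step 1 (go(rmB,rmD)): drop {robot_in(rmD)}, keep {carry(b3,left)}, require {robot_in(rmB)}
    → {carry(b3,left), robot_in(rmB)}

== RESULT ==
["carry(b3,left)", "robot_in(rmB)"]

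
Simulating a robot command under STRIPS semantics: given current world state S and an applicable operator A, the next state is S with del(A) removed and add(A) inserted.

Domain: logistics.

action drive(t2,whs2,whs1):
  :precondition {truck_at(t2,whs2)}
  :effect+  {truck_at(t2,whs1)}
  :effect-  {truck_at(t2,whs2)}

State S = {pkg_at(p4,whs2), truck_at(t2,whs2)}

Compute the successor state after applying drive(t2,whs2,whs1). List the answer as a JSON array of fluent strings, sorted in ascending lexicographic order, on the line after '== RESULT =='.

Progress:
  pre ⊆ S: {truck_at(t2,whs2)} ⊆ S  — applicable
  S \ del = {pkg_at(p4,whs2)}
  ∪ add   = {pkg_at(p4,whs2), truck_at(t2,whs1)}

== RESULT ==
["pkg_at(p4,whs2)", "truck_at(t2,whs1)"]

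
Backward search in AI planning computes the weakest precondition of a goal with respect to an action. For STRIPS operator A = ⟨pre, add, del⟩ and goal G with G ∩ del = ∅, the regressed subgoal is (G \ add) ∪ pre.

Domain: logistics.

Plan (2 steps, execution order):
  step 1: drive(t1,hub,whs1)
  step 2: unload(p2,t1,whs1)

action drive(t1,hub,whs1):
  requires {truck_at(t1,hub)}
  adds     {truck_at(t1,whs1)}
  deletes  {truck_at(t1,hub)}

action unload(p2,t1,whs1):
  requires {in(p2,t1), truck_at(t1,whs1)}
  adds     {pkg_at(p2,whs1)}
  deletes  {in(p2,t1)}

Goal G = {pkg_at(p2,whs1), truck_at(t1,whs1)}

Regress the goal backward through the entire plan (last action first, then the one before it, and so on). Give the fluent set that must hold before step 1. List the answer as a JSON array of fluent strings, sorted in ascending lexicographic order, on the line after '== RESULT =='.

Regress step by step:
  through step 2 (unload(p2,t1,whs1)): drop {pkg_at(p2,whs1)}, keep {truck_at(t1,whs1)}, require {in(p2,t1), truck_at(t1,whs1)}
    → {in(p2,t1), truck_at(t1,whs1)}
  through step 1 (drive(t1,hub,whs1)): drop {truck_at(t1,whs1)}, keep {in(p2,t1)}, require {truck_at(t1,hub)}
    → {in(p2,t1), truck_at(t1,hub)}

== RESULT ==
["in(p2,t1)", "truck_at(t1,hub)"]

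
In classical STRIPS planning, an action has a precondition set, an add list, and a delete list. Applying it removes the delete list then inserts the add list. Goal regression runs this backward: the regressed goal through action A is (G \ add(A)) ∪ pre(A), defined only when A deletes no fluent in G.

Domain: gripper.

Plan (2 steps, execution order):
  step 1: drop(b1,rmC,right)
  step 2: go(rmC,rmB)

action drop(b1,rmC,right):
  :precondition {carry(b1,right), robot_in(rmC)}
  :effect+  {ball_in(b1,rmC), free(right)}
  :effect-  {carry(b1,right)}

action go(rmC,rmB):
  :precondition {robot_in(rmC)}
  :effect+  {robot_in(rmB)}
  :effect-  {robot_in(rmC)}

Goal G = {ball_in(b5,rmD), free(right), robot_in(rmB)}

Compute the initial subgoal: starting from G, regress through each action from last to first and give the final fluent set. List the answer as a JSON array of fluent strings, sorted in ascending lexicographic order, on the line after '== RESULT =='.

Regress step by step:
  through step 2 (go(rmC,rmB)): drop {robot_in(rmB)}, keep {ball_in(b5,rmD), free(right)}, require {robot_in(rmC)}
    → {ball_in(b5,rmD), free(right), robot_in(rmC)}
  through step 1 (drop(b1,rmC,right)): drop {free(right)}, keep {ball_in(b5,rmD), robot_in(rmC)}, require {carry(b1,right), robot_in(rmC)}
    → {ball_in(b5,rmD), carry(b1,right), robot_in(rmC)}

== RESULT ==
["ball_in(b5,rmD)", "carry(b1,right)", "robot_in(rmC)"]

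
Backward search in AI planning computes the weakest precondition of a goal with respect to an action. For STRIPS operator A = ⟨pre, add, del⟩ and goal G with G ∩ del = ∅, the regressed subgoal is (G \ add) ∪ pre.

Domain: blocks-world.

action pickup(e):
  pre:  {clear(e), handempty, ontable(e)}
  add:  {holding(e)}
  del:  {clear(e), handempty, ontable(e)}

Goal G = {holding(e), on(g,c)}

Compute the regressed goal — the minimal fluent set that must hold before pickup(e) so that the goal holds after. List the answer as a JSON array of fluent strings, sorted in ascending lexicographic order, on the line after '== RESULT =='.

Compute (G \ add) ∪ pre:
  G ∩ del = {}  (empty — regression defined)
  G \ add = {holding(e), on(g,c)} \ {holding(e)} = {on(g,c)}
  ∪ pre   = {on(g,c)} ∪ {clear(e), handempty, ontable(e)}
          = {clear(e), handempty, on(g,c), ontable(e)}

== RESULT ==
["clear(e)", "handempty", "on(g,c)", "ontable(e)"]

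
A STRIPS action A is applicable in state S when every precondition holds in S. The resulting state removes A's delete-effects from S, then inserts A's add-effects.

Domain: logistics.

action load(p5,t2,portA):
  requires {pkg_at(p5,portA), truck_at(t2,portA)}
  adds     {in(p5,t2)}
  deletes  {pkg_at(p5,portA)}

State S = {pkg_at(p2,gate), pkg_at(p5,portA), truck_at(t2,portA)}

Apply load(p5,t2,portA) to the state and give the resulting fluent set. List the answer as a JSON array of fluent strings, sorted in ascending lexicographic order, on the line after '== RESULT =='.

Progress:
  pre ⊆ S: {pkg_at(p5,portA), truck_at(t2,portA)} ⊆ S  — applicable
  S \ del = {pkg_at(p2,gate), truck_at(t2,portA)}
  ∪ add   = {in(p5,t2), pkg_at(p2,gate), truck_at(t2,portA)}

== RESULT ==
["in(p5,t2)", "pkg_at(p2,gate)", "truck_at(t2,portA)"]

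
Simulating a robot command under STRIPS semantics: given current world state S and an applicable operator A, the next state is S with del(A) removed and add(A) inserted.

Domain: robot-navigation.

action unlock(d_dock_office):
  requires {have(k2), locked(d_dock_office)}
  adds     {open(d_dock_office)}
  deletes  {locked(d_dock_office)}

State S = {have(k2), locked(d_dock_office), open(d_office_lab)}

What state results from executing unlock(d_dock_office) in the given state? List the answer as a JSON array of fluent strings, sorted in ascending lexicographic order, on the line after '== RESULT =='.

Compute (S \ del) ∪ add:
  pre ⊆ S: {have(k2), locked(d_dock_office)} ⊆ S  — applicable
  S \ del = {have(k2), open(d_office_lab)}
  ∪ add   = {have(k2), open(d_dock_office), open(d_office_lab)}

== RESULT ==
["have(k2)", "open(d_dock_office)", "open(d_office_lab)"]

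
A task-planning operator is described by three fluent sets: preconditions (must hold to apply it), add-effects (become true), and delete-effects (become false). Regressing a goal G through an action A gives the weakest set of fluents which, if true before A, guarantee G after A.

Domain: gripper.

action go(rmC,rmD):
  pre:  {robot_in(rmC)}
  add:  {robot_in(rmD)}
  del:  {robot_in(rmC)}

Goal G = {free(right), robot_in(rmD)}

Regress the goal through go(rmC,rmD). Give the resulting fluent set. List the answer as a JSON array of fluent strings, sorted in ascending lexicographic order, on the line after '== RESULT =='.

Compute (G \ add) ∪ pre:
  G ∩ del = {}  (empty — regression defined)
  G \ add = {free(right), robot_in(rmD)} \ {robot_in(rmD)} = {free(right)}
  ∪ pre   = {free(right)} ∪ {robot_in(rmC)}
          = {free(right), robot_in(rmC)}

== RESULT ==
["free(right)", "robot_in(rmC)"]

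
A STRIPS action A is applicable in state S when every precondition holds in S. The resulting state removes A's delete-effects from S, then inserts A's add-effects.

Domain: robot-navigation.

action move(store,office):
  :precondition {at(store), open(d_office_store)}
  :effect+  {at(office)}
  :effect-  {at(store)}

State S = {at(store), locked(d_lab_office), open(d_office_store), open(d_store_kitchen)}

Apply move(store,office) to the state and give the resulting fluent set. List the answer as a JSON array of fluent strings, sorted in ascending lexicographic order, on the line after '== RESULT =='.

Progress:
  pre ⊆ S: {at(store), open(d_office_store)} ⊆ S  — applicable
  S \ del = {locked(d_lab_office), open(d_office_store), open(d_store_kitchen)}
  ∪ add   = {at(office), locked(d_lab_office), open(d_office_store), open(d_store_kitchen)}

== RESULT ==
["at(office)", "locked(d_lab_office)", "open(d_office_store)", "open(d_store_kitchen)"]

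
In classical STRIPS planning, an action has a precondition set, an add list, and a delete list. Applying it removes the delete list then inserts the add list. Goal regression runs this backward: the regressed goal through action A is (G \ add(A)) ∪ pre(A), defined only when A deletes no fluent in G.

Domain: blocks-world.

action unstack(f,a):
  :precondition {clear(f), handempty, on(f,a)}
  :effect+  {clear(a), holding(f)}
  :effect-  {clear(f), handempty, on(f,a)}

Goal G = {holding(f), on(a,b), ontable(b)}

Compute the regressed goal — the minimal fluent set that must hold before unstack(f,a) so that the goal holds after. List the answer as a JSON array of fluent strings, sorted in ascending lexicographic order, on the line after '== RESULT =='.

Regress:
  G ∩ del = {}  (empty — regression defined)
  G \ add = {holding(f), on(a,b), ontable(b)} \ {clear(a), holding(f)} = {on(a,b), ontable(b)}
  ∪ pre   = {on(a,b), ontable(b)} ∪ {clear(f), handempty, on(f,a)}
          = {clear(f), handempty, on(a,b), on(f,a), ontable(b)}

== RESULT ==
["clear(f)", "handempty", "on(a,b)", "on(f,a)", "ontable(b)"]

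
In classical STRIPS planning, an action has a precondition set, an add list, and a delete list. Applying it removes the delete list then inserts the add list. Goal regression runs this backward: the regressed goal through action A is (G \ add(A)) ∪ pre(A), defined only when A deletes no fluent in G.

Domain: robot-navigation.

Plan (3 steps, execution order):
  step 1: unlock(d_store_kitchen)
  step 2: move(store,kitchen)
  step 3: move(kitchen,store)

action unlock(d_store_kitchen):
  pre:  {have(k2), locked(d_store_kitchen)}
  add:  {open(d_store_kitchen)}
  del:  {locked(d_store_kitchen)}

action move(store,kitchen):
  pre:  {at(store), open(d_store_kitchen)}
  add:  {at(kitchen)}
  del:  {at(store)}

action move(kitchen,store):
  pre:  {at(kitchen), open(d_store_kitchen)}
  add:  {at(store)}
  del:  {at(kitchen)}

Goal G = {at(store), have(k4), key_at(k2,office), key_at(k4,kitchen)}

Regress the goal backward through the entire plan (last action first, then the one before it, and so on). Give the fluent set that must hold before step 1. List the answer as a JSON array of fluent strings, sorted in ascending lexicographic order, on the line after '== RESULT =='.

Work backward from the goal:
  through step 3 (move(kitchen,store)): drop {at(store)}, keep {have(k4), key_at(k2,office), key_at(k4,kitchen)}, require {at(kitchen), open(d_store_kitchen)}
    → {at(kitchen), have(k4), key_at(k2,office), key_at(k4,kitchen), open(d_store_kitchen)}
  through step 2 (move(store,kitchen)): drop {at(kitchen)}, keep {have(k4), key_at(k2,office), key_at(k4,kitchen), open(d_store_kitchen)}, require {at(store), open(d_store_kitchen)}
    → {at(store), have(k4), key_at(k2,office), key_at(k4,kitchen), open(d_store_kitchen)}
  through step 1 (unlock(d_store_kitchen)): drop {open(d_store_kitchen)}, keep {at(store), have(k4), key_at(k2,office), key_at(k4,kitchen)}, require {have(k2), locked(d_store_kitchen)}
    → {at(store), have(k2), have(k4), key_at(k2,office), key_at(k4,kitchen), locked(d_store_kitchen)}

== RESULT ==
["at(store)", "have(k2)", "have(k4)", "key_at(k2,office)", "key_at(k4,kitchen)", "locked(d_store_kitchen)"]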